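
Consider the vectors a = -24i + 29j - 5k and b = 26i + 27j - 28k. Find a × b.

i: 29·(-28) - (-5)·27 = -812 - (-135) = -677
j: (-5)·26 - (-24)·(-28) = -130 - 672 = -802
k: (-24)·27 - 29·26 = -648 - 754 = -1402
a × b = (-677, -802, -1402)

(-677, -802, -1402)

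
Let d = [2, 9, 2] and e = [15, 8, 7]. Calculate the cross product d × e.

(47, 16, -119)

i: 9·7 - 2·8 = 63 - 16 = 47
j: 2·15 - 2·7 = 30 - 14 = 16
k: 2·8 - 9·15 = 16 - 135 = -119
d × e = (47, 16, -119)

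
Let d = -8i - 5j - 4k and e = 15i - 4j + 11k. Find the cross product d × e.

(-71, 28, 107)

i: (-5)·11 - (-4)·(-4) = -55 - 16 = -71
j: (-4)·15 - (-8)·11 = -60 - (-88) = 28
k: (-8)·(-4) - (-5)·15 = 32 - (-75) = 107
d × e = (-71, 28, 107)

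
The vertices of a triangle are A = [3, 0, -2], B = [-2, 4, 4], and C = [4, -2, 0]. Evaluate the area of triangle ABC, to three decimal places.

13.153

AB = (-5, 4, 6),  AC = (1, -2, 2)
i: 4·2 - 6·(-2) = 8 - (-12) = 20
j: 6·1 - (-5)·2 = 6 - (-10) = 16
k: (-5)·(-2) - 4·1 = 10 - 4 = 6
AB × AC = (20, 16, 6)
|AB × AC| = √692 ≈ 26.3059
area = ½ · 26.3059 ≈ 13.153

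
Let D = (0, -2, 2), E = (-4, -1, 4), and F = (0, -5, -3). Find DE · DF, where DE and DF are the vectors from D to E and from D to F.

DE = E − D = (-4, 1, 2)
DF = F − D = (0, -3, -5)
DE · DF = (-4)·0 + 1·(-3) + 2·(-5) = 0 - 3 - 10 = -13

-13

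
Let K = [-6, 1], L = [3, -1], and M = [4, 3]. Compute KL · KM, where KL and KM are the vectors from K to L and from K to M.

KL = L − K = (9, -2)
KM = M − K = (10, 2)
KL · KM = 9·10 + (-2)·2 = 90 - 4 = 86

86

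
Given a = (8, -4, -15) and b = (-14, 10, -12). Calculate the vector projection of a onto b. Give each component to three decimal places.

a · b = 8·(-14) + (-4)·10 + (-15)·(-12) = -112 - 40 + 180 = 28
|b|² = 196 + 100 + 144 = 440
proj_b a = (28/440) · (-14, 10, -12) ≈ (-0.891, 0.636, -0.764)

(-0.891, 0.636, -0.764)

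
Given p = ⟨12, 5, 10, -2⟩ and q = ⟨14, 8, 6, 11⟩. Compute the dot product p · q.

p · q = 12·14 + 5·8 + 10·6 + (-2)·11 = 168 + 40 + 60 - 22 = 246

246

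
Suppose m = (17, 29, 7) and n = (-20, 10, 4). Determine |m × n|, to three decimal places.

i: 29·4 - 7·10 = 116 - 70 = 46
j: 7·(-20) - 17·4 = -140 - 68 = -208
k: 17·10 - 29·(-20) = 170 - (-580) = 750
m × n = (46, -208, 750)
|m × n| = √(46² + (-208)² + 750²) = √607880 ≈ 779.6666

779.667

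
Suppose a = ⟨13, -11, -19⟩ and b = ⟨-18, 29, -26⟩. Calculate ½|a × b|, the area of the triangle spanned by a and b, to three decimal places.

546.583

i: (-11)·(-26) - (-19)·29 = 286 - (-551) = 837
j: (-19)·(-18) - 13·(-26) = 342 - (-338) = 680
k: 13·29 - (-11)·(-18) = 377 - 198 = 179
a × b = (837, 680, 179)
|a × b| = √(837² + 680² + 179²) = √1195010 ≈ 1093.1651
area = ½ · 1093.1651 ≈ 546.583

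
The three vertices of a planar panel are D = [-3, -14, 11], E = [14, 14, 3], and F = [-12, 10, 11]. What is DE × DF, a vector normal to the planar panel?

(192, 72, 660)

DE = (17, 28, -8)
DF = (-9, 24, 0)
i: 28·0 - (-8)·24 = 0 - (-192) = 192
j: (-8)·(-9) - 17·0 = 72 - 0 = 72
k: 17·24 - 28·(-9) = 408 - (-252) = 660
DE × DF = (192, 72, 660)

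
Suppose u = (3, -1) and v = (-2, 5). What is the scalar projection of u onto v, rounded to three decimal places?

-2.043

u · v = 3·(-2) + (-1)·5 = -6 - 5 = -11
|v| = √(4 + 25) = √29 ≈ 5.3852
comp_v u = -11 / √29 ≈ -2.043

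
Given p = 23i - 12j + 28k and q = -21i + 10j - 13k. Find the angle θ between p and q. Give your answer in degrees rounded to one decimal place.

161.9

p · q = 23·(-21) + (-12)·10 + 28·(-13) = -483 - 120 - 364 = -967
|p|² = 529 + 144 + 784 = 1457,  |p| = √1457 ≈ 38.170669
|q|² = 441 + 100 + 169 = 710,  |q| = √710 ≈ 26.645825
cos θ = -967 / (38.170669 · 26.645825) ≈ -0.95075
θ = arccos(-0.95075) ≈ 161.9°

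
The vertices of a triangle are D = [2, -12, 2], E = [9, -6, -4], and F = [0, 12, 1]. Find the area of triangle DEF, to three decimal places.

DE = (7, 6, -6),  DF = (-2, 24, -1)
i: 6·(-1) - (-6)·24 = -6 - (-144) = 138
j: (-6)·(-2) - 7·(-1) = 12 - (-7) = 19
k: 7·24 - 6·(-2) = 168 - (-12) = 180
DE × DF = (138, 19, 180)
|DE × DF| = √51805 ≈ 227.6071
area = ½ · 227.6071 ≈ 113.804

113.804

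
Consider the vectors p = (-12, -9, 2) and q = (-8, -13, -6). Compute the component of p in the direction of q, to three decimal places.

p · q = (-12)·(-8) + (-9)·(-13) + 2·(-6) = 96 + 117 - 12 = 201
|q| = √(64 + 169 + 36) = √269 ≈ 16.4012
comp_q p = 201 / √269 ≈ 12.255

12.255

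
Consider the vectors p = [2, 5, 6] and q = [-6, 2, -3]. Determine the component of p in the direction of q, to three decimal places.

-2.857

p · q = 2·(-6) + 5·2 + 6·(-3) = -12 + 10 - 18 = -20
|q| = √(36 + 4 + 9) = √49 ≈ 7.0000
comp_q p = -20 / √49 ≈ -2.857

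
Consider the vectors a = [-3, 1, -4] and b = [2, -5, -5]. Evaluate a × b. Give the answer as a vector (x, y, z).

i: 1·(-5) - (-4)·(-5) = -5 - 20 = -25
j: (-4)·2 - (-3)·(-5) = -8 - 15 = -23
k: (-3)·(-5) - 1·2 = 15 - 2 = 13
a × b = (-25, -23, 13)

(-25, -23, 13)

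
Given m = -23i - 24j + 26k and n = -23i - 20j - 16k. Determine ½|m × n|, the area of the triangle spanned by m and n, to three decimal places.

i: (-24)·(-16) - 26·(-20) = 384 - (-520) = 904
j: 26·(-23) - (-23)·(-16) = -598 - 368 = -966
k: (-23)·(-20) - (-24)·(-23) = 460 - 552 = -92
m × n = (904, -966, -92)
|m × n| = √(904² + (-966)² + (-92)²) = √1758836 ≈ 1326.2111
area = ½ · 1326.2111 ≈ 663.106

663.106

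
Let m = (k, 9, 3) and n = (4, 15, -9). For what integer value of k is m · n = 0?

-27

m · n = k·4 + 9·15 + 3·(-9) = 108 + 4k
Set equal to 0: 4k = -108, so k = -27.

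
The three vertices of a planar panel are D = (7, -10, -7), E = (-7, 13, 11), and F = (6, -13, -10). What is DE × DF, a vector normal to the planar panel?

(-15, -60, 65)

DE = (-14, 23, 18)
DF = (-1, -3, -3)
i: 23·(-3) - 18·(-3) = -69 - (-54) = -15
j: 18·(-1) - (-14)·(-3) = -18 - 42 = -60
k: (-14)·(-3) - 23·(-1) = 42 - (-23) = 65
DE × DF = (-15, -60, 65)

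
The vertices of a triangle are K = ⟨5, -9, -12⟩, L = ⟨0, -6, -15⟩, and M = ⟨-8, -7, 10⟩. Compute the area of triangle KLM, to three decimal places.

84.003

KL = (-5, 3, -3),  KM = (-13, 2, 22)
i: 3·22 - (-3)·2 = 66 - (-6) = 72
j: (-3)·(-13) - (-5)·22 = 39 - (-110) = 149
k: (-5)·2 - 3·(-13) = -10 - (-39) = 29
KL × KM = (72, 149, 29)
|KL × KM| = √28226 ≈ 168.0060
area = ½ · 168.0060 ≈ 84.003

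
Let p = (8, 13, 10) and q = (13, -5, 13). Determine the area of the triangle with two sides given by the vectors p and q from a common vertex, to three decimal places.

151.919

i: 13·13 - 10·(-5) = 169 - (-50) = 219
j: 10·13 - 8·13 = 130 - 104 = 26
k: 8·(-5) - 13·13 = -40 - 169 = -209
p × q = (219, 26, -209)
|p × q| = √(219² + 26² + (-209)²) = √92318 ≈ 303.8388
area = ½ · 303.8388 ≈ 151.919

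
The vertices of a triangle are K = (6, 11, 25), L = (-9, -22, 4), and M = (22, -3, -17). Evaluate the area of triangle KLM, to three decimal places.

KL = (-15, -33, -21),  KM = (16, -14, -42)
i: (-33)·(-42) - (-21)·(-14) = 1386 - 294 = 1092
j: (-21)·16 - (-15)·(-42) = -336 - 630 = -966
k: (-15)·(-14) - (-33)·16 = 210 - (-528) = 738
KL × KM = (1092, -966, 738)
|KL × KM| = √2670264 ≈ 1634.0942
area = ½ · 1634.0942 ≈ 817.047

817.047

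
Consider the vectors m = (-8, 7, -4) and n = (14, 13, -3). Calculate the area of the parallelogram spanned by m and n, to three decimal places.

i: 7·(-3) - (-4)·13 = -21 - (-52) = 31
j: (-4)·14 - (-8)·(-3) = -56 - 24 = -80
k: (-8)·13 - 7·14 = -104 - 98 = -202
m × n = (31, -80, -202)
|m × n| = √(31² + (-80)² + (-202)²) = √48165 ≈ 219.4653

219.465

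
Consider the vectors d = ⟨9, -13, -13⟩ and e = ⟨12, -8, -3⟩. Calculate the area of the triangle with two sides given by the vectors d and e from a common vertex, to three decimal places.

i: (-13)·(-3) - (-13)·(-8) = 39 - 104 = -65
j: (-13)·12 - 9·(-3) = -156 - (-27) = -129
k: 9·(-8) - (-13)·12 = -72 - (-156) = 84
d × e = (-65, -129, 84)
|d × e| = √((-65)² + (-129)² + 84²) = √27922 ≈ 167.0988
area = ½ · 167.0988 ≈ 83.549

83.549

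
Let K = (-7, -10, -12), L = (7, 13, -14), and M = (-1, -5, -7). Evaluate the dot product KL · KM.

189

KL = L − K = (14, 23, -2)
KM = M − K = (6, 5, 5)
KL · KM = 14·6 + 23·5 + (-2)·5 = 84 + 115 - 10 = 189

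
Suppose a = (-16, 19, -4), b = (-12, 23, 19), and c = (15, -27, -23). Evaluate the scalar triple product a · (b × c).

b × c:
i: 23·(-23) - 19·(-27) = -529 - (-513) = -16
j: 19·15 - (-12)·(-23) = 285 - 276 = 9
k: (-12)·(-27) - 23·15 = 324 - 345 = -21
b × c = (-16, 9, -21)
a · (b × c) = (-16)·(-16) + 19·9 + (-4)·(-21) = 256 + 171 + 84 = 511

511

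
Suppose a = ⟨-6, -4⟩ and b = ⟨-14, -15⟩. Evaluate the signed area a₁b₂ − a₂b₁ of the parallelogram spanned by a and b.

34

(-6)·(-15) - (-4)·(-14) = 90 - 56 = 34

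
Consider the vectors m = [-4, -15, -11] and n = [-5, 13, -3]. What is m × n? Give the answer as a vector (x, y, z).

i: (-15)·(-3) - (-11)·13 = 45 - (-143) = 188
j: (-11)·(-5) - (-4)·(-3) = 55 - 12 = 43
k: (-4)·13 - (-15)·(-5) = -52 - 75 = -127
m × n = (188, 43, -127)

(188, 43, -127)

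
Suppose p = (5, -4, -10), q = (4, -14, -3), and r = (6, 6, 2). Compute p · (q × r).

q × r:
i: (-14)·2 - (-3)·6 = -28 - (-18) = -10
j: (-3)·6 - 4·2 = -18 - 8 = -26
k: 4·6 - (-14)·6 = 24 - (-84) = 108
q × r = (-10, -26, 108)
p · (q × r) = 5·(-10) + (-4)·(-26) + (-10)·108 = -50 + 104 - 1080 = -1026

-1026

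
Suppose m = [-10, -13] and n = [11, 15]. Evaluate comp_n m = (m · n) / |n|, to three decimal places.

m · n = (-10)·11 + (-13)·15 = -110 - 195 = -305
|n| = √(121 + 225) = √346 ≈ 18.6011
comp_n m = -305 / √346 ≈ -16.397

-16.397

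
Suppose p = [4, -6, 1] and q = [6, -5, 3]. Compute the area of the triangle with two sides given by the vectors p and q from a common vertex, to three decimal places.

i: (-6)·3 - 1·(-5) = -18 - (-5) = -13
j: 1·6 - 4·3 = 6 - 12 = -6
k: 4·(-5) - (-6)·6 = -20 - (-36) = 16
p × q = (-13, -6, 16)
|p × q| = √((-13)² + (-6)² + 16²) = √461 ≈ 21.4709
area = ½ · 21.4709 ≈ 10.735

10.735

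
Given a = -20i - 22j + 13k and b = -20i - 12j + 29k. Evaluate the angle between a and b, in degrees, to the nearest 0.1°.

30.5

a · b = (-20)·(-20) + (-22)·(-12) + 13·29 = 400 + 264 + 377 = 1041
|a|² = 400 + 484 + 169 = 1053,  |a| = √1053 ≈ 32.449961
|b|² = 400 + 144 + 841 = 1385,  |b| = √1385 ≈ 37.215588
cos θ = 1041 / (32.449961 · 37.215588) ≈ 0.86201
θ = arccos(0.86201) ≈ 30.5°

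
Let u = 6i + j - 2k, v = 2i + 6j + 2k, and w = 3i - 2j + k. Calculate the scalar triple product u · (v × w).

v × w:
i: 6·1 - 2·(-2) = 6 - (-4) = 10
j: 2·3 - 2·1 = 6 - 2 = 4
k: 2·(-2) - 6·3 = -4 - 18 = -22
v × w = (10, 4, -22)
u · (v × w) = 6·10 + 1·4 + (-2)·(-22) = 60 + 4 + 44 = 108

108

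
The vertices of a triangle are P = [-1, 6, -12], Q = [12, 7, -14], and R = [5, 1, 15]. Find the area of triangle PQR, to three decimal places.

185.134

PQ = (13, 1, -2),  PR = (6, -5, 27)
i: 1·27 - (-2)·(-5) = 27 - 10 = 17
j: (-2)·6 - 13·27 = -12 - 351 = -363
k: 13·(-5) - 1·6 = -65 - 6 = -71
PQ × PR = (17, -363, -71)
|PQ × PR| = √137099 ≈ 370.2688
area = ½ · 370.2688 ≈ 185.134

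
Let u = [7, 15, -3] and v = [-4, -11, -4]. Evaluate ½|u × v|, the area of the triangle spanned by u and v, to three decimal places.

i: 15·(-4) - (-3)·(-11) = -60 - 33 = -93
j: (-3)·(-4) - 7·(-4) = 12 - (-28) = 40
k: 7·(-11) - 15·(-4) = -77 - (-60) = -17
u × v = (-93, 40, -17)
|u × v| = √((-93)² + 40² + (-17)²) = √10538 ≈ 102.6548
area = ½ · 102.6548 ≈ 51.327

51.327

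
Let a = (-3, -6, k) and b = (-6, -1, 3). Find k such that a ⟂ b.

-8

a · b = (-3)·(-6) + (-6)·(-1) + k·3 = 24 + 3k
Set equal to 0: 3k = -24, so k = -8.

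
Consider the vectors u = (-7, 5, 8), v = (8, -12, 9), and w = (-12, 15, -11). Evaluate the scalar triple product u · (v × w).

-271

v × w:
i: (-12)·(-11) - 9·15 = 132 - 135 = -3
j: 9·(-12) - 8·(-11) = -108 - (-88) = -20
k: 8·15 - (-12)·(-12) = 120 - 144 = -24
v × w = (-3, -20, -24)
u · (v × w) = (-7)·(-3) + 5·(-20) + 8·(-24) = 21 - 100 - 192 = -271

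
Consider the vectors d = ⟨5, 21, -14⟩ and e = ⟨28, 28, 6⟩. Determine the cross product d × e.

(518, -422, -448)

i: 21·6 - (-14)·28 = 126 - (-392) = 518
j: (-14)·28 - 5·6 = -392 - 30 = -422
k: 5·28 - 21·28 = 140 - 588 = -448
d × e = (518, -422, -448)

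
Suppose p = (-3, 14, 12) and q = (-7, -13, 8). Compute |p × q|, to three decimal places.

306.909

i: 14·8 - 12·(-13) = 112 - (-156) = 268
j: 12·(-7) - (-3)·8 = -84 - (-24) = -60
k: (-3)·(-13) - 14·(-7) = 39 - (-98) = 137
p × q = (268, -60, 137)
|p × q| = √(268² + (-60)² + 137²) = √94193 ≈ 306.9088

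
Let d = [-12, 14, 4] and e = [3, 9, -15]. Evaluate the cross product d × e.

(-246, -168, -150)

i: 14·(-15) - 4·9 = -210 - 36 = -246
j: 4·3 - (-12)·(-15) = 12 - 180 = -168
k: (-12)·9 - 14·3 = -108 - 42 = -150
d × e = (-246, -168, -150)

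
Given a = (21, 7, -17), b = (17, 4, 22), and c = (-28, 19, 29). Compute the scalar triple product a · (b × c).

-21500

b × c:
i: 4·29 - 22·19 = 116 - 418 = -302
j: 22·(-28) - 17·29 = -616 - 493 = -1109
k: 17·19 - 4·(-28) = 323 - (-112) = 435
b × c = (-302, -1109, 435)
a · (b × c) = 21·(-302) + 7·(-1109) + (-17)·435 = -6342 - 7763 - 7395 = -21500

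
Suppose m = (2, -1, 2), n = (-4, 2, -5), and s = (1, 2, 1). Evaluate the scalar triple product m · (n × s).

n × s:
i: 2·1 - (-5)·2 = 2 - (-10) = 12
j: (-5)·1 - (-4)·1 = -5 - (-4) = -1
k: (-4)·2 - 2·1 = -8 - 2 = -10
n × s = (12, -1, -10)
m · (n × s) = 2·12 + (-1)·(-1) + 2·(-10) = 24 + 1 - 20 = 5

5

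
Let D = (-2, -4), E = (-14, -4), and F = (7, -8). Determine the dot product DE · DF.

-108

DE = E − D = (-12, 0)
DF = F − D = (9, -4)
DE · DF = (-12)·9 + 0·(-4) = -108 + 0 = -108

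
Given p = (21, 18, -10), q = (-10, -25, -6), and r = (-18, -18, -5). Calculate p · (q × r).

q × r:
i: (-25)·(-5) - (-6)·(-18) = 125 - 108 = 17
j: (-6)·(-18) - (-10)·(-5) = 108 - 50 = 58
k: (-10)·(-18) - (-25)·(-18) = 180 - 450 = -270
q × r = (17, 58, -270)
p · (q × r) = 21·17 + 18·58 + (-10)·(-270) = 357 + 1044 + 2700 = 4101

4101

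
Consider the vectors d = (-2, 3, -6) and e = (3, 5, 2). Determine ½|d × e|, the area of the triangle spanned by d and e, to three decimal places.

21.523

i: 3·2 - (-6)·5 = 6 - (-30) = 36
j: (-6)·3 - (-2)·2 = -18 - (-4) = -14
k: (-2)·5 - 3·3 = -10 - 9 = -19
d × e = (36, -14, -19)
|d × e| = √(36² + (-14)² + (-19)²) = √1853 ≈ 43.0465
area = ½ · 43.0465 ≈ 21.523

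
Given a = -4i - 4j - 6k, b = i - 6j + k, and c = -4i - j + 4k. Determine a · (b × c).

274

b × c:
i: (-6)·4 - 1·(-1) = -24 - (-1) = -23
j: 1·(-4) - 1·4 = -4 - 4 = -8
k: 1·(-1) - (-6)·(-4) = -1 - 24 = -25
b × c = (-23, -8, -25)
a · (b × c) = (-4)·(-23) + (-4)·(-8) + (-6)·(-25) = 92 + 32 + 150 = 274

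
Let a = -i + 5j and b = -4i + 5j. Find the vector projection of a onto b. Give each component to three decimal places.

a · b = (-1)·(-4) + 5·5 = 4 + 25 = 29
|b|² = 16 + 25 = 41
proj_b a = (29/41) · (-4, 5) ≈ (-2.829, 3.537)

(-2.829, 3.537)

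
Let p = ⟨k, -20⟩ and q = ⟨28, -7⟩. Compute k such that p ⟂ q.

p · q = k·28 + (-20)·(-7) = 140 + 28k
Set equal to 0: 28k = -140, so k = -5.

-5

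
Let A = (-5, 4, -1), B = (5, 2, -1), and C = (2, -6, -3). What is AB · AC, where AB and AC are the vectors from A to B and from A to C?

90

AB = B − A = (10, -2, 0)
AC = C − A = (7, -10, -2)
AB · AC = 10·7 + (-2)·(-10) + 0·(-2) = 70 + 20 + 0 = 90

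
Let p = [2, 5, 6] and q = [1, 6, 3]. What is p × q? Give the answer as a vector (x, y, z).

i: 5·3 - 6·6 = 15 - 36 = -21
j: 6·1 - 2·3 = 6 - 6 = 0
k: 2·6 - 5·1 = 12 - 5 = 7
p × q = (-21, 0, 7)

(-21, 0, 7)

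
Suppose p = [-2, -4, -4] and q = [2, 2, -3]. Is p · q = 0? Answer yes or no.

yes

p · q = (-2)·2 + (-4)·2 + (-4)·(-3) = -4 - 8 + 12 = 0
Zero, so the vectors are orthogonal.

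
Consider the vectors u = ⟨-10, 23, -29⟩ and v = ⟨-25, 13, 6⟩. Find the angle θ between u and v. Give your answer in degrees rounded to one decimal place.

70.2

u · v = (-10)·(-25) + 23·13 + (-29)·6 = 250 + 299 - 174 = 375
|u|² = 100 + 529 + 841 = 1470,  |u| = √1470 ≈ 38.340579
|v|² = 625 + 169 + 36 = 830,  |v| = √830 ≈ 28.809721
cos θ = 375 / (38.340579 · 28.809721) ≈ 0.33950
θ = arccos(0.33950) ≈ 70.2°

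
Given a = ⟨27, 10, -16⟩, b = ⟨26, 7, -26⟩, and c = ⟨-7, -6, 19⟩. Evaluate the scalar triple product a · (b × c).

b × c:
i: 7·19 - (-26)·(-6) = 133 - 156 = -23
j: (-26)·(-7) - 26·19 = 182 - 494 = -312
k: 26·(-6) - 7·(-7) = -156 - (-49) = -107
b × c = (-23, -312, -107)
a · (b × c) = 27·(-23) + 10·(-312) + (-16)·(-107) = -621 - 3120 + 1712 = -2029

-2029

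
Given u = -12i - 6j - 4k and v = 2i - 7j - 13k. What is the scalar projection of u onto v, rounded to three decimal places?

u · v = (-12)·2 + (-6)·(-7) + (-4)·(-13) = -24 + 42 + 52 = 70
|v| = √(4 + 49 + 169) = √222 ≈ 14.8997
comp_v u = 70 / √222 ≈ 4.698

4.698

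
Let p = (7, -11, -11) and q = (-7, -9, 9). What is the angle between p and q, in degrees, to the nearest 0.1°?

101.4

p · q = 7·(-7) + (-11)·(-9) + (-11)·9 = -49 + 99 - 99 = -49
|p|² = 49 + 121 + 121 = 291,  |p| = √291 ≈ 17.058722
|q|² = 49 + 81 + 81 = 211,  |q| = √211 ≈ 14.525839
cos θ = -49 / (17.058722 · 14.525839) ≈ -0.19775
θ = arccos(-0.19775) ≈ 101.4°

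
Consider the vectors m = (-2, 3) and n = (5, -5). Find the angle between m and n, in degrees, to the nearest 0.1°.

m · n = (-2)·5 + 3·(-5) = -10 - 15 = -25
|m|² = 4 + 9 = 13,  |m| = √13 ≈ 3.605551
|n|² = 25 + 25 = 50,  |n| = √50 ≈ 7.071068
cos θ = -25 / (3.605551 · 7.071068) ≈ -0.98058
θ = arccos(-0.98058) ≈ 168.7°

168.7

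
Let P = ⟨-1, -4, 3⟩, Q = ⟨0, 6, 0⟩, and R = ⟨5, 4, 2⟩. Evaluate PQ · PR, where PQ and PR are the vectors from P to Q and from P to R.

89

PQ = Q − P = (1, 10, -3)
PR = R − P = (6, 8, -1)
PQ · PR = 1·6 + 10·8 + (-3)·(-1) = 6 + 80 + 3 = 89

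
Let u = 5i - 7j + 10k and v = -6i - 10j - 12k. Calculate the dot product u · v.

u · v = 5·(-6) + (-7)·(-10) + 10·(-12) = -30 + 70 - 120 = -80

-80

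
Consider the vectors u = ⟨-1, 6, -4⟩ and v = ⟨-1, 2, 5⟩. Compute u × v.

i: 6·5 - (-4)·2 = 30 - (-8) = 38
j: (-4)·(-1) - (-1)·5 = 4 - (-5) = 9
k: (-1)·2 - 6·(-1) = -2 - (-6) = 4
u × v = (38, 9, 4)

(38, 9, 4)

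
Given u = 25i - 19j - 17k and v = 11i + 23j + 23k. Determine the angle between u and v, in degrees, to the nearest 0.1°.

116.8

u · v = 25·11 + (-19)·23 + (-17)·23 = 275 - 437 - 391 = -553
|u|² = 625 + 361 + 289 = 1275,  |u| = √1275 ≈ 35.707142
|v|² = 121 + 529 + 529 = 1179,  |v| = √1179 ≈ 34.336569
cos θ = -553 / (35.707142 · 34.336569) ≈ -0.45104
θ = arccos(-0.45104) ≈ 116.8°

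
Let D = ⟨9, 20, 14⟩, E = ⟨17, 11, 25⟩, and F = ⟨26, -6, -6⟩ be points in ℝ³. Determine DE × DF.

DE = (8, -9, 11)
DF = (17, -26, -20)
i: (-9)·(-20) - 11·(-26) = 180 - (-286) = 466
j: 11·17 - 8·(-20) = 187 - (-160) = 347
k: 8·(-26) - (-9)·17 = -208 - (-153) = -55
DE × DF = (466, 347, -55)

(466, 347, -55)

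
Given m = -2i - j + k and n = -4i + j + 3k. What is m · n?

10

m · n = (-2)·(-4) + (-1)·1 + 1·3 = 8 - 1 + 3 = 10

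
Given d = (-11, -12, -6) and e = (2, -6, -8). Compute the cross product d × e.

(60, -100, 90)

i: (-12)·(-8) - (-6)·(-6) = 96 - 36 = 60
j: (-6)·2 - (-11)·(-8) = -12 - 88 = -100
k: (-11)·(-6) - (-12)·2 = 66 - (-24) = 90
d × e = (60, -100, 90)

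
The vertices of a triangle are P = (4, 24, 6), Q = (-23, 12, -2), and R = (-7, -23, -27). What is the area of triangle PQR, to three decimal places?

696.056

PQ = (-27, -12, -8),  PR = (-11, -47, -33)
i: (-12)·(-33) - (-8)·(-47) = 396 - 376 = 20
j: (-8)·(-11) - (-27)·(-33) = 88 - 891 = -803
k: (-27)·(-47) - (-12)·(-11) = 1269 - 132 = 1137
PQ × PR = (20, -803, 1137)
|PQ × PR| = √1937978 ≈ 1392.1128
area = ½ · 1392.1128 ≈ 696.056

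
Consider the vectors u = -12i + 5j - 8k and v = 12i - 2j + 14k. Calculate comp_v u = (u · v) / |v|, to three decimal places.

-14.342

u · v = (-12)·12 + 5·(-2) + (-8)·14 = -144 - 10 - 112 = -266
|v| = √(144 + 4 + 196) = √344 ≈ 18.5472
comp_v u = -266 / √344 ≈ -14.342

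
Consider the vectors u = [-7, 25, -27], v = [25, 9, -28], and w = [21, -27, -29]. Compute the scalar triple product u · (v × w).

33872

v × w:
i: 9·(-29) - (-28)·(-27) = -261 - 756 = -1017
j: (-28)·21 - 25·(-29) = -588 - (-725) = 137
k: 25·(-27) - 9·21 = -675 - 189 = -864
v × w = (-1017, 137, -864)
u · (v × w) = (-7)·(-1017) + 25·137 + (-27)·(-864) = 7119 + 3425 + 23328 = 33872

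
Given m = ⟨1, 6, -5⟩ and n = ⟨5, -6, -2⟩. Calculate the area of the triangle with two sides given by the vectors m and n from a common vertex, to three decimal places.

29.954

i: 6·(-2) - (-5)·(-6) = -12 - 30 = -42
j: (-5)·5 - 1·(-2) = -25 - (-2) = -23
k: 1·(-6) - 6·5 = -6 - 30 = -36
m × n = (-42, -23, -36)
|m × n| = √((-42)² + (-23)² + (-36)²) = √3589 ≈ 59.9083
area = ½ · 59.9083 ≈ 29.954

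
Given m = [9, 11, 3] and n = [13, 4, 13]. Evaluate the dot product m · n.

m · n = 9·13 + 11·4 + 3·13 = 117 + 44 + 39 = 200

200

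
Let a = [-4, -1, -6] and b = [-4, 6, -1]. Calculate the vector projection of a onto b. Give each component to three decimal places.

a · b = (-4)·(-4) + (-1)·6 + (-6)·(-1) = 16 - 6 + 6 = 16
|b|² = 16 + 36 + 1 = 53
proj_b a = (16/53) · (-4, 6, -1) ≈ (-1.208, 1.811, -0.302)

(-1.208, 1.811, -0.302)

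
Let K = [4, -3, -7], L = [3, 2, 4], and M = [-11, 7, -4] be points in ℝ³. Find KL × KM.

KL = (-1, 5, 11)
KM = (-15, 10, 3)
i: 5·3 - 11·10 = 15 - 110 = -95
j: 11·(-15) - (-1)·3 = -165 - (-3) = -162
k: (-1)·10 - 5·(-15) = -10 - (-75) = 65
KL × KM = (-95, -162, 65)

(-95, -162, 65)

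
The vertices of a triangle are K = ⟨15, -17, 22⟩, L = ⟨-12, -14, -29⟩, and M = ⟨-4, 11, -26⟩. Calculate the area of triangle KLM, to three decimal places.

749.030

KL = (-27, 3, -51),  KM = (-19, 28, -48)
i: 3·(-48) - (-51)·28 = -144 - (-1428) = 1284
j: (-51)·(-19) - (-27)·(-48) = 969 - 1296 = -327
k: (-27)·28 - 3·(-19) = -756 - (-57) = -699
KL × KM = (1284, -327, -699)
|KL × KM| = √2244186 ≈ 1498.0607
area = ½ · 1498.0607 ≈ 749.030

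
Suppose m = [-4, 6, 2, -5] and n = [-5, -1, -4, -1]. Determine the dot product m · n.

m · n = (-4)·(-5) + 6·(-1) + 2·(-4) + (-5)·(-1) = 20 - 6 - 8 + 5 = 11

11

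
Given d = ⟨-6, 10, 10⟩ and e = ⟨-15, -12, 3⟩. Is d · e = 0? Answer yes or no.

d · e = (-6)·(-15) + 10·(-12) + 10·3 = 90 - 120 + 30 = 0
Zero, so the vectors are orthogonal.

yes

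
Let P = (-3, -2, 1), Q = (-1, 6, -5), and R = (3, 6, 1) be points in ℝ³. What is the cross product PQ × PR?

PQ = (2, 8, -6)
PR = (6, 8, 0)
i: 8·0 - (-6)·8 = 0 - (-48) = 48
j: (-6)·6 - 2·0 = -36 - 0 = -36
k: 2·8 - 8·6 = 16 - 48 = -32
PQ × PR = (48, -36, -32)

(48, -36, -32)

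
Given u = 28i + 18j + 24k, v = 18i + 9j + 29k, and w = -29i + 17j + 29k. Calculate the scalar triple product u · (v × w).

v × w:
i: 9·29 - 29·17 = 261 - 493 = -232
j: 29·(-29) - 18·29 = -841 - 522 = -1363
k: 18·17 - 9·(-29) = 306 - (-261) = 567
v × w = (-232, -1363, 567)
u · (v × w) = 28·(-232) + 18·(-1363) + 24·567 = -6496 - 24534 + 13608 = -17422

-17422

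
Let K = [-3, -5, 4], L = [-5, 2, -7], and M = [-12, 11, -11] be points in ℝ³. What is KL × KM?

KL = (-2, 7, -11)
KM = (-9, 16, -15)
i: 7·(-15) - (-11)·16 = -105 - (-176) = 71
j: (-11)·(-9) - (-2)·(-15) = 99 - 30 = 69
k: (-2)·16 - 7·(-9) = -32 - (-63) = 31
KL × KM = (71, 69, 31)

(71, 69, 31)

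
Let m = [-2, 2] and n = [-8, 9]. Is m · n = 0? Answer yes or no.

no

m · n = (-2)·(-8) + 2·9 = 16 + 18 = 34
Nonzero, so the vectors are not orthogonal.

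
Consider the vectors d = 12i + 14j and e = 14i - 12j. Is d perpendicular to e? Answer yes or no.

d · e = 12·14 + 14·(-12) = 168 - 168 = 0
Zero, so the vectors are orthogonal.

yes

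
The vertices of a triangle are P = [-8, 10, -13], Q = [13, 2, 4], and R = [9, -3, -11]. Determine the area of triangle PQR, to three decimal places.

PQ = (21, -8, 17),  PR = (17, -13, 2)
i: (-8)·2 - 17·(-13) = -16 - (-221) = 205
j: 17·17 - 21·2 = 289 - 42 = 247
k: 21·(-13) - (-8)·17 = -273 - (-136) = -137
PQ × PR = (205, 247, -137)
|PQ × PR| = √121803 ≈ 349.0029
area = ½ · 349.0029 ≈ 174.501

174.501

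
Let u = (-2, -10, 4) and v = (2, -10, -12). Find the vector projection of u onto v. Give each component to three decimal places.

u · v = (-2)·2 + (-10)·(-10) + 4·(-12) = -4 + 100 - 48 = 48
|v|² = 4 + 100 + 144 = 248
proj_v u = (48/248) · (2, -10, -12) ≈ (0.387, -1.935, -2.323)

(0.387, -1.935, -2.323)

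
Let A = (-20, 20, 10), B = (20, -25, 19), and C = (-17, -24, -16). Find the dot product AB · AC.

1866

AB = B − A = (40, -45, 9)
AC = C − A = (3, -44, -26)
AB · AC = 40·3 + (-45)·(-44) + 9·(-26) = 120 + 1980 - 234 = 1866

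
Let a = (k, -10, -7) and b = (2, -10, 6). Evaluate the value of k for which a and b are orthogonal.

-29

a · b = k·2 + (-10)·(-10) + (-7)·6 = 58 + 2k
Set equal to 0: 2k = -58, so k = -29.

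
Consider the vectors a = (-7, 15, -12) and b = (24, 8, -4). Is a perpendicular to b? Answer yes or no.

yes

a · b = (-7)·24 + 15·8 + (-12)·(-4) = -168 + 120 + 48 = 0
Zero, so the vectors are orthogonal.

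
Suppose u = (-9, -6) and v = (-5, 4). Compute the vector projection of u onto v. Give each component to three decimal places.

u · v = (-9)·(-5) + (-6)·4 = 45 - 24 = 21
|v|² = 25 + 16 = 41
proj_v u = (21/41) · (-5, 4) ≈ (-2.561, 2.049)

(-2.561, 2.049)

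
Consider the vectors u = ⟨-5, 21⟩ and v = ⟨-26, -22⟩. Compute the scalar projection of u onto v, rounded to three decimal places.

u · v = (-5)·(-26) + 21·(-22) = 130 - 462 = -332
|v| = √(676 + 484) = √1160 ≈ 34.0588
comp_v u = -332 / √1160 ≈ -9.748

-9.748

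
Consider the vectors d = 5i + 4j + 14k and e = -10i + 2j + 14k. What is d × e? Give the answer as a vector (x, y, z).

(28, -210, 50)

i: 4·14 - 14·2 = 56 - 28 = 28
j: 14·(-10) - 5·14 = -140 - 70 = -210
k: 5·2 - 4·(-10) = 10 - (-40) = 50
d × e = (28, -210, 50)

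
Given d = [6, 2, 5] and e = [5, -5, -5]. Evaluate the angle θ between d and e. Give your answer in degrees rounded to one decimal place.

94.1

d · e = 6·5 + 2·(-5) + 5·(-5) = 30 - 10 - 25 = -5
|d|² = 36 + 4 + 25 = 65,  |d| = √65 ≈ 8.062258
|e|² = 25 + 25 + 25 = 75,  |e| = √75 ≈ 8.660254
cos θ = -5 / (8.062258 · 8.660254) ≈ -0.07161
θ = arccos(-0.07161) ≈ 94.1°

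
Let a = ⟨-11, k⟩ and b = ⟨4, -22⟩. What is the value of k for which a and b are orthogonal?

a · b = (-11)·4 + k·(-22) = -44 - 22k
Set equal to 0: -22k = 44, so k = -2.

-2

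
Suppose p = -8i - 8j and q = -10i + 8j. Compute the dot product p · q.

p · q = (-8)·(-10) + (-8)·8 = 80 - 64 = 16

16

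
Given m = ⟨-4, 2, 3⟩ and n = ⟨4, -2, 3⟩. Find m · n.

-11

m · n = (-4)·4 + 2·(-2) + 3·3 = -16 - 4 + 9 = -11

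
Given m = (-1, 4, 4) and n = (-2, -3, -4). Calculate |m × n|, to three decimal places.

16.763

i: 4·(-4) - 4·(-3) = -16 - (-12) = -4
j: 4·(-2) - (-1)·(-4) = -8 - 4 = -12
k: (-1)·(-3) - 4·(-2) = 3 - (-8) = 11
m × n = (-4, -12, 11)
|m × n| = √((-4)² + (-12)² + 11²) = √281 ≈ 16.7631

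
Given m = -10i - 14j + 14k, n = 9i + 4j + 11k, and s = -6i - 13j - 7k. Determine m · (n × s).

n × s:
i: 4·(-7) - 11·(-13) = -28 - (-143) = 115
j: 11·(-6) - 9·(-7) = -66 - (-63) = -3
k: 9·(-13) - 4·(-6) = -117 - (-24) = -93
n × s = (115, -3, -93)
m · (n × s) = (-10)·115 + (-14)·(-3) + 14·(-93) = -1150 + 42 - 1302 = -2410

-2410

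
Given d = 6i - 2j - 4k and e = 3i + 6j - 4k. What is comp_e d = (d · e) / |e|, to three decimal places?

d · e = 6·3 + (-2)·6 + (-4)·(-4) = 18 - 12 + 16 = 22
|e| = √(9 + 36 + 16) = √61 ≈ 7.8102
comp_e d = 22 / √61 ≈ 2.817

2.817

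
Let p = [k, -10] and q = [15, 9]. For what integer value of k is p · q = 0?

6

p · q = k·15 + (-10)·9 = -90 + 15k
Set equal to 0: 15k = 90, so k = 6.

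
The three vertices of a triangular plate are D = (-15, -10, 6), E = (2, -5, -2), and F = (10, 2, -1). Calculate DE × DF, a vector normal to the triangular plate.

DE = (17, 5, -8)
DF = (25, 12, -7)
i: 5·(-7) - (-8)·12 = -35 - (-96) = 61
j: (-8)·25 - 17·(-7) = -200 - (-119) = -81
k: 17·12 - 5·25 = 204 - 125 = 79
DE × DF = (61, -81, 79)

(61, -81, 79)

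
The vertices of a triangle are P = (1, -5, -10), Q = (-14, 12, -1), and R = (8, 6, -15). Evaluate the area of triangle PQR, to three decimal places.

PQ = (-15, 17, 9),  PR = (7, 11, -5)
i: 17·(-5) - 9·11 = -85 - 99 = -184
j: 9·7 - (-15)·(-5) = 63 - 75 = -12
k: (-15)·11 - 17·7 = -165 - 119 = -284
PQ × PR = (-184, -12, -284)
|PQ × PR| = √114656 ≈ 338.6089
area = ½ · 338.6089 ≈ 169.304

169.304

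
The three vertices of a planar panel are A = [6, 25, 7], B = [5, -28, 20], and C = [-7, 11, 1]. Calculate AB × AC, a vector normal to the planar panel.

(500, -175, -675)

AB = (-1, -53, 13)
AC = (-13, -14, -6)
i: (-53)·(-6) - 13·(-14) = 318 - (-182) = 500
j: 13·(-13) - (-1)·(-6) = -169 - 6 = -175
k: (-1)·(-14) - (-53)·(-13) = 14 - 689 = -675
AB × AC = (500, -175, -675)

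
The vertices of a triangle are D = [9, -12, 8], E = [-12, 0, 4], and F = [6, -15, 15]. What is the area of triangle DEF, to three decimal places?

DE = (-21, 12, -4),  DF = (-3, -3, 7)
i: 12·7 - (-4)·(-3) = 84 - 12 = 72
j: (-4)·(-3) - (-21)·7 = 12 - (-147) = 159
k: (-21)·(-3) - 12·(-3) = 63 - (-36) = 99
DE × DF = (72, 159, 99)
|DE × DF| = √40266 ≈ 200.6639
area = ½ · 200.6639 ≈ 100.332

100.332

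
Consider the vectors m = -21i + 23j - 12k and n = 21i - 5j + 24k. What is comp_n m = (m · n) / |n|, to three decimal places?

m · n = (-21)·21 + 23·(-5) + (-12)·24 = -441 - 115 - 288 = -844
|n| = √(441 + 25 + 576) = √1042 ≈ 32.2800
comp_n m = -844 / √1042 ≈ -26.146

-26.146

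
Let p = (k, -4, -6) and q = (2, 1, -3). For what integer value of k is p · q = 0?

-7

p · q = k·2 + (-4)·1 + (-6)·(-3) = 14 + 2k
Set equal to 0: 2k = -14, so k = -7.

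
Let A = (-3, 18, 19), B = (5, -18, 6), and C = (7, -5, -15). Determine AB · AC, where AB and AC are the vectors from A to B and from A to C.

AB = B − A = (8, -36, -13)
AC = C − A = (10, -23, -34)
AB · AC = 8·10 + (-36)·(-23) + (-13)·(-34) = 80 + 828 + 442 = 1350

1350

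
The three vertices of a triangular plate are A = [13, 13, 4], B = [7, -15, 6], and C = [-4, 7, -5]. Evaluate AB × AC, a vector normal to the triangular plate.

(264, -88, -440)

AB = (-6, -28, 2)
AC = (-17, -6, -9)
i: (-28)·(-9) - 2·(-6) = 252 - (-12) = 264
j: 2·(-17) - (-6)·(-9) = -34 - 54 = -88
k: (-6)·(-6) - (-28)·(-17) = 36 - 476 = -440
AB × AC = (264, -88, -440)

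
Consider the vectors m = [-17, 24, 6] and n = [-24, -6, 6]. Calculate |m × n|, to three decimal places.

702.743

i: 24·6 - 6·(-6) = 144 - (-36) = 180
j: 6·(-24) - (-17)·6 = -144 - (-102) = -42
k: (-17)·(-6) - 24·(-24) = 102 - (-576) = 678
m × n = (180, -42, 678)
|m × n| = √(180² + (-42)² + 678²) = √493848 ≈ 702.7432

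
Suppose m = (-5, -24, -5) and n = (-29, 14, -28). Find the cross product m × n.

(742, 5, -766)

i: (-24)·(-28) - (-5)·14 = 672 - (-70) = 742
j: (-5)·(-29) - (-5)·(-28) = 145 - 140 = 5
k: (-5)·14 - (-24)·(-29) = -70 - 696 = -766
m × n = (742, 5, -766)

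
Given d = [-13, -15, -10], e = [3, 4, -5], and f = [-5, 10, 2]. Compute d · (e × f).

e × f:
i: 4·2 - (-5)·10 = 8 - (-50) = 58
j: (-5)·(-5) - 3·2 = 25 - 6 = 19
k: 3·10 - 4·(-5) = 30 - (-20) = 50
e × f = (58, 19, 50)
d · (e × f) = (-13)·58 + (-15)·19 + (-10)·50 = -754 - 285 - 500 = -1539

-1539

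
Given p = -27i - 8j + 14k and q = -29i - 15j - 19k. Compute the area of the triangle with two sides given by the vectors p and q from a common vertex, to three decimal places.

i: (-8)·(-19) - 14·(-15) = 152 - (-210) = 362
j: 14·(-29) - (-27)·(-19) = -406 - 513 = -919
k: (-27)·(-15) - (-8)·(-29) = 405 - 232 = 173
p × q = (362, -919, 173)
|p × q| = √(362² + (-919)² + 173²) = √1005534 ≈ 1002.7632
area = ½ · 1002.7632 ≈ 501.382

501.382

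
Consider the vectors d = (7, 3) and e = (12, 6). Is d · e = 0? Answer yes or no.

d · e = 7·12 + 3·6 = 84 + 18 = 102
Nonzero, so the vectors are not orthogonal.

no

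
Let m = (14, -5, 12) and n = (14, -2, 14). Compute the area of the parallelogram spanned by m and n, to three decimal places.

68.293

i: (-5)·14 - 12·(-2) = -70 - (-24) = -46
j: 12·14 - 14·14 = 168 - 196 = -28
k: 14·(-2) - (-5)·14 = -28 - (-70) = 42
m × n = (-46, -28, 42)
|m × n| = √((-46)² + (-28)² + 42²) = √4664 ≈ 68.2935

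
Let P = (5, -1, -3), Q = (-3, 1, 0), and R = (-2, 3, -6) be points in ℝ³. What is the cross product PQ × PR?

(-18, -45, -18)

PQ = (-8, 2, 3)
PR = (-7, 4, -3)
i: 2·(-3) - 3·4 = -6 - 12 = -18
j: 3·(-7) - (-8)·(-3) = -21 - 24 = -45
k: (-8)·4 - 2·(-7) = -32 - (-14) = -18
PQ × PR = (-18, -45, -18)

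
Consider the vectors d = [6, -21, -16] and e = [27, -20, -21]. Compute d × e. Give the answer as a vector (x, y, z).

i: (-21)·(-21) - (-16)·(-20) = 441 - 320 = 121
j: (-16)·27 - 6·(-21) = -432 - (-126) = -306
k: 6·(-20) - (-21)·27 = -120 - (-567) = 447
d × e = (121, -306, 447)

(121, -306, 447)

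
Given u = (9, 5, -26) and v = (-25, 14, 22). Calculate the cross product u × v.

(474, 452, 251)

i: 5·22 - (-26)·14 = 110 - (-364) = 474
j: (-26)·(-25) - 9·22 = 650 - 198 = 452
k: 9·14 - 5·(-25) = 126 - (-125) = 251
u × v = (474, 452, 251)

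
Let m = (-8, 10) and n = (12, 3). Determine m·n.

m · n = (-8)·12 + 10·3 = -96 + 30 = -66

-66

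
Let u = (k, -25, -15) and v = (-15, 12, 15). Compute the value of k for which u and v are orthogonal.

u · v = k·(-15) + (-25)·12 + (-15)·15 = -525 - 15k
Set equal to 0: -15k = 525, so k = -35.

-35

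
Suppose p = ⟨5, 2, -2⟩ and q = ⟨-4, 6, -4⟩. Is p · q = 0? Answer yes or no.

yes

p · q = 5·(-4) + 2·6 + (-2)·(-4) = -20 + 12 + 8 = 0
Zero, so the vectors are orthogonal.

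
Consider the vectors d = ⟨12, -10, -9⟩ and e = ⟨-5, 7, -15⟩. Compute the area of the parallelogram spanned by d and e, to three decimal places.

311.689

i: (-10)·(-15) - (-9)·7 = 150 - (-63) = 213
j: (-9)·(-5) - 12·(-15) = 45 - (-180) = 225
k: 12·7 - (-10)·(-5) = 84 - 50 = 34
d × e = (213, 225, 34)
|d × e| = √(213² + 225² + 34²) = √97150 ≈ 311.6889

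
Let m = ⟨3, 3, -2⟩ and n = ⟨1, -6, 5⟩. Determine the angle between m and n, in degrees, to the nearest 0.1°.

m · n = 3·1 + 3·(-6) + (-2)·5 = 3 - 18 - 10 = -25
|m|² = 9 + 9 + 4 = 22,  |m| = √22 ≈ 4.690416
|n|² = 1 + 36 + 25 = 62,  |n| = √62 ≈ 7.874008
cos θ = -25 / (4.690416 · 7.874008) ≈ -0.67691
θ = arccos(-0.67691) ≈ 132.6°

132.6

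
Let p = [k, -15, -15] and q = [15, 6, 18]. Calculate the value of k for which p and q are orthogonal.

p · q = k·15 + (-15)·6 + (-15)·18 = -360 + 15k
Set equal to 0: 15k = 360, so k = 24.

24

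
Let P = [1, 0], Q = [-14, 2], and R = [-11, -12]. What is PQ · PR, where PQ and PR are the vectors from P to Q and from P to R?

PQ = Q − P = (-15, 2)
PR = R − P = (-12, -12)
PQ · PR = (-15)·(-12) + 2·(-12) = 180 - 24 = 156

156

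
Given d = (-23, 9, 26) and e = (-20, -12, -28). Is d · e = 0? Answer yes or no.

d · e = (-23)·(-20) + 9·(-12) + 26·(-28) = 460 - 108 - 728 = -376
Nonzero, so the vectors are not orthogonal.

no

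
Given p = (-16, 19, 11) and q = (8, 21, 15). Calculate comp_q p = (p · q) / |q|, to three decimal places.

16.137

p · q = (-16)·8 + 19·21 + 11·15 = -128 + 399 + 165 = 436
|q| = √(64 + 441 + 225) = √730 ≈ 27.0185
comp_q p = 436 / √730 ≈ 16.137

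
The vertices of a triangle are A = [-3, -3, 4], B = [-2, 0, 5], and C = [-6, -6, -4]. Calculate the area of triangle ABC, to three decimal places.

11.203

AB = (1, 3, 1),  AC = (-3, -3, -8)
i: 3·(-8) - 1·(-3) = -24 - (-3) = -21
j: 1·(-3) - 1·(-8) = -3 - (-8) = 5
k: 1·(-3) - 3·(-3) = -3 - (-9) = 6
AB × AC = (-21, 5, 6)
|AB × AC| = √502 ≈ 22.4054
area = ½ · 22.4054 ≈ 11.203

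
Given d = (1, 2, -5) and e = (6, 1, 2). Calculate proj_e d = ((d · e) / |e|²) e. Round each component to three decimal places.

(-0.293, -0.049, -0.098)

d · e = 1·6 + 2·1 + (-5)·2 = 6 + 2 - 10 = -2
|e|² = 36 + 1 + 4 = 41
proj_e d = (-2/41) · (6, 1, 2) ≈ (-0.293, -0.049, -0.098)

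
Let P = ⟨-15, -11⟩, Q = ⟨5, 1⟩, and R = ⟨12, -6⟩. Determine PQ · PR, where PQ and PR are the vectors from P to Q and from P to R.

PQ = Q − P = (20, 12)
PR = R − P = (27, 5)
PQ · PR = 20·27 + 12·5 = 540 + 60 = 600

600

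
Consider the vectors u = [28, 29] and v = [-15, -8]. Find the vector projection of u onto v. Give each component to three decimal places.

(33.841, 18.048)

u · v = 28·(-15) + 29·(-8) = -420 - 232 = -652
|v|² = 225 + 64 = 289
proj_v u = (-652/289) · (-15, -8) ≈ (33.841, 18.048)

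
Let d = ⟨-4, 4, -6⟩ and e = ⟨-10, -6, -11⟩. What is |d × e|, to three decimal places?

103.692

i: 4·(-11) - (-6)·(-6) = -44 - 36 = -80
j: (-6)·(-10) - (-4)·(-11) = 60 - 44 = 16
k: (-4)·(-6) - 4·(-10) = 24 - (-40) = 64
d × e = (-80, 16, 64)
|d × e| = √((-80)² + 16² + 64²) = √10752 ≈ 103.6919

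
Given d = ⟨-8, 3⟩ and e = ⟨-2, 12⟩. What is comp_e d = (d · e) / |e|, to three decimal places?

4.274

d · e = (-8)·(-2) + 3·12 = 16 + 36 = 52
|e| = √(4 + 144) = √148 ≈ 12.1655
comp_e d = 52 / √148 ≈ 4.274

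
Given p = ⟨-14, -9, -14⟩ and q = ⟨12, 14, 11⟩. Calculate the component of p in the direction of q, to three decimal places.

p · q = (-14)·12 + (-9)·14 + (-14)·11 = -168 - 126 - 154 = -448
|q| = √(144 + 196 + 121) = √461 ≈ 21.4709
comp_q p = -448 / √461 ≈ -20.865

-20.865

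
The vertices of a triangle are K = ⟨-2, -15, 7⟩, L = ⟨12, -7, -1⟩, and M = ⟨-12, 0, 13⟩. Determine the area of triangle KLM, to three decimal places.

167.586

KL = (14, 8, -8),  KM = (-10, 15, 6)
i: 8·6 - (-8)·15 = 48 - (-120) = 168
j: (-8)·(-10) - 14·6 = 80 - 84 = -4
k: 14·15 - 8·(-10) = 210 - (-80) = 290
KL × KM = (168, -4, 290)
|KL × KM| = √112340 ≈ 335.1716
area = ½ · 335.1716 ≈ 167.586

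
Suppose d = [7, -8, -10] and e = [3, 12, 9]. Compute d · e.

d · e = 7·3 + (-8)·12 + (-10)·9 = 21 - 96 - 90 = -165

-165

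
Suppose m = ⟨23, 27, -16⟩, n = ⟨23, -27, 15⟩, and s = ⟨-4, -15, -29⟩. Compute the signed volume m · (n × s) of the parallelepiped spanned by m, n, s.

46821

n × s:
i: (-27)·(-29) - 15·(-15) = 783 - (-225) = 1008
j: 15·(-4) - 23·(-29) = -60 - (-667) = 607
k: 23·(-15) - (-27)·(-4) = -345 - 108 = -453
n × s = (1008, 607, -453)
m · (n × s) = 23·1008 + 27·607 + (-16)·(-453) = 23184 + 16389 + 7248 = 46821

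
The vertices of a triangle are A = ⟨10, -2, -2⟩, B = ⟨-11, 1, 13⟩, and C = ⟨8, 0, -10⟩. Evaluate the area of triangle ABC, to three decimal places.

104.183

AB = (-21, 3, 15),  AC = (-2, 2, -8)
i: 3·(-8) - 15·2 = -24 - 30 = -54
j: 15·(-2) - (-21)·(-8) = -30 - 168 = -198
k: (-21)·2 - 3·(-2) = -42 - (-6) = -36
AB × AC = (-54, -198, -36)
|AB × AC| = √43416 ≈ 208.3651
area = ½ · 208.3651 ≈ 104.183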